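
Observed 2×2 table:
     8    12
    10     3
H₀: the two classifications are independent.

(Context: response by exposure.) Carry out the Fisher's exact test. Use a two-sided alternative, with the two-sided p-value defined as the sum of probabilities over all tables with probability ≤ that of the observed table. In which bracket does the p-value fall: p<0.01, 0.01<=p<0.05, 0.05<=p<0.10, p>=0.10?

p-value bracket: 0.05<=p<0.10

Margins: r₁=20, r₂=13, c₁=18, c₂=15, n=33
p_obs = C(20,8)·C(13,10)/C(33,18); sum pmf over tables with pmf ≤ p_obs
p-value (two-sided) = 0.07244
→ bracket: 0.05<=p<0.10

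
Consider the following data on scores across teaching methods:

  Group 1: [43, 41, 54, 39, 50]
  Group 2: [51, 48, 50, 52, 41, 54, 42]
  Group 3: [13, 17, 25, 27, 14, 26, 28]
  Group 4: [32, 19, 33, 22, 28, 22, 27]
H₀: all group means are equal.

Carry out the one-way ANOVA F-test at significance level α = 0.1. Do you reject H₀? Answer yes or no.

reject H₀: yes

Group means [45.40, 48.29, 21.43, 26.14], grand mean 34.538
SSB = Σnᵢ(x̄ᵢ−x̄)² = 3609.262; SSW = ΣΣ(x−x̄ᵢ)² = 735.200
MSB = 3609.262/3 = 1203.0872; MSW = 735.200/22 = 33.4182
F = MSB/MSW = 36.0010
df = (3, 22)
p-value (upper-tail) = 0.00000
At α=0.1: p < α → reject H₀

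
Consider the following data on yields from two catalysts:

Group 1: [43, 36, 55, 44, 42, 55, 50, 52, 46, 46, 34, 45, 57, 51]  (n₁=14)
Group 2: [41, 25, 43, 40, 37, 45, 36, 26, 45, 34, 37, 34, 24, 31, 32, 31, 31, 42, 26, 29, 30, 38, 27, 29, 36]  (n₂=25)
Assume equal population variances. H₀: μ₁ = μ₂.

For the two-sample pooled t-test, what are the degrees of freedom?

degrees of freedom = 37

df = n₁ + n₂ − 2 = 14 + 25 − 2 = 37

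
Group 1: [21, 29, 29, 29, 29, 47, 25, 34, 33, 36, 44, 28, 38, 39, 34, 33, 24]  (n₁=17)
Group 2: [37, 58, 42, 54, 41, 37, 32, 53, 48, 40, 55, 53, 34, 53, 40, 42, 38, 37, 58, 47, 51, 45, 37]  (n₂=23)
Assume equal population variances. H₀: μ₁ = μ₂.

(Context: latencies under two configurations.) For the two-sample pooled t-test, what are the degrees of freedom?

df = n₁ + n₂ − 2 = 17 + 23 − 2 = 38

degrees of freedom = 38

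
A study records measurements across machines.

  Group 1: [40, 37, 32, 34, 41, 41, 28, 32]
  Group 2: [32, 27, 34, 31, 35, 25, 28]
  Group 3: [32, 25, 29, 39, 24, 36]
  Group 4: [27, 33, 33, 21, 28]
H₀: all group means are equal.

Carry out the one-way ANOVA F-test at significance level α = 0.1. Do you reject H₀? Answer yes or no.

reject H₀: yes

Group means [35.62, 30.29, 30.83, 28.40], grand mean 31.692
SSB = Σnᵢ(x̄ᵢ−x̄)² = 196.202; SSW = ΣΣ(x−x̄ᵢ)² = 527.337
MSB = 196.202/3 = 65.4005; MSW = 527.337/22 = 23.9699
F = MSB/MSW = 2.7284
df = (3, 22)
p-value (upper-tail) = 0.06847
At α=0.1: p < α → reject H₀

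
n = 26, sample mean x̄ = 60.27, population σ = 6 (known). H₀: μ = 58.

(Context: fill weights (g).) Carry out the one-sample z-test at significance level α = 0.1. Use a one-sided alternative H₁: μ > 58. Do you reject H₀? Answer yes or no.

SE = σ/√n = 6/√26 = 1.1767
z = (x̄−μ₀)/SE = (60.27−58)/1.1767 = 1.9291
p-value (one-sided, H₁ greater) = 0.02686
At α=0.1: p < α → reject H₀

reject H₀: yes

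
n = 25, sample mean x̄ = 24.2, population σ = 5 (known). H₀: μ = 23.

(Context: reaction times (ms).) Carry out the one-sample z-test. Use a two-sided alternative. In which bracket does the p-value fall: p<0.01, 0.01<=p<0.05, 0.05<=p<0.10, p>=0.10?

SE = σ/√n = 5/√25 = 1.0000
z = (x̄−μ₀)/SE = (24.2−23)/1.0000 = 1.2000
p-value (two-sided) = 0.23014
→ bracket: p>=0.10

p-value bracket: p>=0.10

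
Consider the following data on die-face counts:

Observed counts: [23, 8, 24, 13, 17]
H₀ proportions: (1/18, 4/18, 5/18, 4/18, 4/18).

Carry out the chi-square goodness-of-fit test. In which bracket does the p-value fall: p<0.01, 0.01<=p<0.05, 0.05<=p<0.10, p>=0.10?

p-value bracket: p<0.01

n = 85; E_i = n·p_i = [4.72, 18.89, 23.61, 18.89, 18.89]
χ² = (23−4.72)²/4.72 + (8−18.89)²/18.89 + (24−23.61)²/23.61 + (13−18.89)²/18.89 + (17−18.89)²/18.89 = 79.0541
df = 4
p-value (upper-tail) = 0.00000
→ bracket: p<0.01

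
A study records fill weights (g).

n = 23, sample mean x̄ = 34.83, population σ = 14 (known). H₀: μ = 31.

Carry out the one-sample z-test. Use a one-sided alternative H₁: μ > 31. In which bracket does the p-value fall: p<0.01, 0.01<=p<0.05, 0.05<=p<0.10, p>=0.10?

p-value bracket: 0.05<=p<0.10

SE = σ/√n = 14/√23 = 2.9192
z = (x̄−μ₀)/SE = (34.83−31)/2.9192 = 1.3120
p-value (one-sided, H₁ greater) = 0.09476
→ bracket: 0.05<=p<0.10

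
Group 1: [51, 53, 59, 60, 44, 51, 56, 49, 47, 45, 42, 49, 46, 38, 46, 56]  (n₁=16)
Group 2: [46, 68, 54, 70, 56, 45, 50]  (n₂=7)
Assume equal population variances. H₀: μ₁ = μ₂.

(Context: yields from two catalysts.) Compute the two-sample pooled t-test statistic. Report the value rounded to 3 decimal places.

x̄₁=49.500, s₁=6.175, n₁=16
x̄₂=55.571, s₂=9.998, n₂=7
s_p² = [15·6.175² + 6·9.998²]/21 = 55.7959
SE = √(s_p²·(1/16+1/7)) = 3.3850
t = (49.500−55.571)/3.3850 = -1.7936
df = 21

test statistic = -1.794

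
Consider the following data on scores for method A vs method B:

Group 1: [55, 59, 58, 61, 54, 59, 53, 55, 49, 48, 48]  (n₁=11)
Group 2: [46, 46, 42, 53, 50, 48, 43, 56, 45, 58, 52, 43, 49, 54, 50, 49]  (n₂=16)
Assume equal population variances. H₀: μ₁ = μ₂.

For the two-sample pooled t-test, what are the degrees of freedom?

df = n₁ + n₂ − 2 = 11 + 16 − 2 = 25

degrees of freedom = 25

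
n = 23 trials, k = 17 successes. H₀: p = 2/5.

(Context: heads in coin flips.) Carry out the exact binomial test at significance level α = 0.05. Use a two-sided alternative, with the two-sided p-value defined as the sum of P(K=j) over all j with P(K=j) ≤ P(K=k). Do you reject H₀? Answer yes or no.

reject H₀: yes

Exact binomial: n=23, k=17, p₀=2/5=0.4000
P(X=j) = C(n,j)·p₀^j·(1−p₀)^(n−j); p = Σ P(X=j) over j with P(X=j) ≤ P(X=17)
p-value (two-sided) = 0.00115
At α=0.05: p < α → reject H₀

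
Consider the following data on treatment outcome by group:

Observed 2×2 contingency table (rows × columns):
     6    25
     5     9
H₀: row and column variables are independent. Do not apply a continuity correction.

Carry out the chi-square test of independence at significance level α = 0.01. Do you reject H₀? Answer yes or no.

Row totals [31, 14], col totals [11, 34], n=45
χ² = (6−7.58)²/7.58 + (25−23.42)²/23.42 + (5−3.42)²/3.42 + (9−10.58)²/10.58 = 1.3976
df = 1
p-value (upper-tail) = 0.23713
At α=0.01: p ≥ α → fail to reject H₀

reject H₀: no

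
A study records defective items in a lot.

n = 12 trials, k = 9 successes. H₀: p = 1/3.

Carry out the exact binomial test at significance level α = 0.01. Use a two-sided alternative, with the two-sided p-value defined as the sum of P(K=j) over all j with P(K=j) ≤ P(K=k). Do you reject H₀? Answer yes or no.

reject H₀: yes

Exact binomial: n=12, k=9, p₀=1/3=0.3333
P(X=j) = C(n,j)·p₀^j·(1−p₀)^(n−j); p = Σ P(X=j) over j with P(X=j) ≤ P(X=9)
p-value (two-sided) = 0.00386
At α=0.01: p < α → reject H₀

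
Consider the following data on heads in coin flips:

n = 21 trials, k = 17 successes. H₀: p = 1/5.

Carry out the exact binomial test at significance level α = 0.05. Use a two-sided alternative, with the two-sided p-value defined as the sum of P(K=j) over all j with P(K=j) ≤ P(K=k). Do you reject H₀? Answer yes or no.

reject H₀: yes

Exact binomial: n=21, k=17, p₀=1/5=0.2000
P(X=j) = C(n,j)·p₀^j·(1−p₀)^(n−j); p = Σ P(X=j) over j with P(X=j) ≤ P(X=17)
p-value (two-sided) = 0.00000
At α=0.05: p < α → reject H₀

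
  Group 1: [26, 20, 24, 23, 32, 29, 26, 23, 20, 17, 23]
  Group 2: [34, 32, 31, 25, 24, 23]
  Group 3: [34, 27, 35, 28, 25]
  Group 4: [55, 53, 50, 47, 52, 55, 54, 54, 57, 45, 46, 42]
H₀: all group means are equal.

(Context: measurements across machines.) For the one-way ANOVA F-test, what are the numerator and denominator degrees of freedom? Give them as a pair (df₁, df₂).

degrees of freedom = [3, 30]

k = 4 groups, N = 34 total
df = (k−1, N−k) = (4−1, 34−4) = (3, 30)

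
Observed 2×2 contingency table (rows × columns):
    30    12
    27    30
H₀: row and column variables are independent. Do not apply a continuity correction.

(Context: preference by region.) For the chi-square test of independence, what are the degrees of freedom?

df = (r−1)(c−1) = (2−1)·(2−1) = 1

degrees of freedom = 1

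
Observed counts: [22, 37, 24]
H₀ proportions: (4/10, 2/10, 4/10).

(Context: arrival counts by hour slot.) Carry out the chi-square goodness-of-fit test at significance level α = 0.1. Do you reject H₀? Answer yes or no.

n = 83; E_i = n·p_i = [33.20, 16.60, 33.20]
χ² = (22−33.20)²/33.20 + (37−16.60)²/16.60 + (24−33.20)²/33.20 = 31.3976
df = 2
p-value (upper-tail) = 0.00000
At α=0.1: p < α → reject H₀

reject H₀: yes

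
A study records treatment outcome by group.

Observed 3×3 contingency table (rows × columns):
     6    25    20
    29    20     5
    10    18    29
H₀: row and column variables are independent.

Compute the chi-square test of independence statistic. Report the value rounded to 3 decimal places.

test statistic = 37.282

Row totals [51, 54, 57], col totals [45, 63, 54], n=162
χ² = (6−14.17)²/14.17 + (25−19.83)²/19.83 + (20−17.00)²/17.00 + (29−15.00)²/15.00 + (20−21.00)²/21.00 + (5−18.00)²/18.00 + (10−15.83)²/15.83 + (18−22.17)²/22.17 + (29−19.00)²/19.00 = 37.2819
df = 4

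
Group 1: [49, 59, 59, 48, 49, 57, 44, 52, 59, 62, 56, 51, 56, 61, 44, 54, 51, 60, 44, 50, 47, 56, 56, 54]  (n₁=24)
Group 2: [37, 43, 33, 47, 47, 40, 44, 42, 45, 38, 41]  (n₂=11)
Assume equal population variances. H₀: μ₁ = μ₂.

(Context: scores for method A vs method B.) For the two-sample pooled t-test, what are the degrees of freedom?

df = n₁ + n₂ − 2 = 24 + 11 − 2 = 33

degrees of freedom = 33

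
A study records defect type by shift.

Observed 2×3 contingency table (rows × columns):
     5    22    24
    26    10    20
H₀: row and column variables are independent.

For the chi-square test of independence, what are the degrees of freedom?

df = (r−1)(c−1) = (2−1)·(3−1) = 2

degrees of freedom = 2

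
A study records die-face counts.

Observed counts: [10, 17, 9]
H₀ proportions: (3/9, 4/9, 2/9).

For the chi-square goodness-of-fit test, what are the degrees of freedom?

df = k − 1 = 3 − 1 = 2

degrees of freedom = 2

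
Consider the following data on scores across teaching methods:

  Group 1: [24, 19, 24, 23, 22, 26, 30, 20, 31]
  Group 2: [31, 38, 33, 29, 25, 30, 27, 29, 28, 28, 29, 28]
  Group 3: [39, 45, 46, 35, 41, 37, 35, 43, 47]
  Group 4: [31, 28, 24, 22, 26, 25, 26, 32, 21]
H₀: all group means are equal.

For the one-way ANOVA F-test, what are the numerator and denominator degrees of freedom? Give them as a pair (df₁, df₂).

degrees of freedom = [3, 35]

k = 4 groups, N = 39 total
df = (k−1, N−k) = (4−1, 39−4) = (3, 35)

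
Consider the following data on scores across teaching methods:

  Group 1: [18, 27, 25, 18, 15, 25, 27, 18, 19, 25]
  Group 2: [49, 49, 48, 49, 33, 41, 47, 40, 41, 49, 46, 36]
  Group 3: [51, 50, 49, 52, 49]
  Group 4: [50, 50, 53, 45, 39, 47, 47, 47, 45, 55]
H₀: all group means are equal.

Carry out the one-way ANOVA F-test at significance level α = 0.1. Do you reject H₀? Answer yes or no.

Group means [21.70, 44.00, 50.20, 47.80], grand mean 39.838
SSB = Σnᵢ(x̄ᵢ−x̄)² = 4668.527; SSW = ΣΣ(x−x̄ᵢ)² = 720.500
MSB = 4668.527/3 = 1556.1757; MSW = 720.500/33 = 21.8333
F = MSB/MSW = 71.2752
df = (3, 33)
p-value (upper-tail) = 0.00000
At α=0.1: p < α → reject H₀

reject H₀: yes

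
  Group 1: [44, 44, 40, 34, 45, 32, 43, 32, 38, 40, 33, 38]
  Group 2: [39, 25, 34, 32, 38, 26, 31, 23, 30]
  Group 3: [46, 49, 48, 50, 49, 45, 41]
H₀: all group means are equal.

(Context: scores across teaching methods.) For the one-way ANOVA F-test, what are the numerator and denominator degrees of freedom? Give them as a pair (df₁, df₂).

k = 3 groups, N = 28 total
df = (k−1, N−k) = (3−1, 28−3) = (2, 25)

degrees of freedom = [2, 25]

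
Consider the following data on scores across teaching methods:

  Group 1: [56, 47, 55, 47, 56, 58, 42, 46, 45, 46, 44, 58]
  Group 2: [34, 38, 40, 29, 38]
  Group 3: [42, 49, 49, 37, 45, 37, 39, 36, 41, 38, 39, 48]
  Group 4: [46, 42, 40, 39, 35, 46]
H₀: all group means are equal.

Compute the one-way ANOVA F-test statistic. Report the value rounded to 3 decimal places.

Group means [50.00, 35.80, 41.67, 41.33], grand mean 43.629
SSB = Σnᵢ(x̄ᵢ−x̄)² = 871.371; SSW = ΣΣ(x−x̄ᵢ)² = 830.800
MSB = 871.371/3 = 290.4571; MSW = 830.800/31 = 26.8000
F = MSB/MSW = 10.8380
df = (3, 31)

test statistic = 10.838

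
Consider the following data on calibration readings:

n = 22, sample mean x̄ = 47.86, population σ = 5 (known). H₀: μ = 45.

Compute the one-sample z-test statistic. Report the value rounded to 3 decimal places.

test statistic = 2.683

SE = σ/√n = 5/√22 = 1.0660
z = (x̄−μ₀)/SE = (47.86−45)/1.0660 = 2.6829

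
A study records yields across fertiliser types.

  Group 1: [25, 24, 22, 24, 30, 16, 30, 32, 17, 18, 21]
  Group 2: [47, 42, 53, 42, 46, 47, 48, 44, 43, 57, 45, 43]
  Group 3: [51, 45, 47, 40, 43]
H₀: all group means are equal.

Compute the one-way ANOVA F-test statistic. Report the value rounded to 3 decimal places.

test statistic = 71.291

Group means [23.55, 46.42, 45.20], grand mean 37.214
SSB = Σnᵢ(x̄ᵢ−x̄)² = 3390.270; SSW = ΣΣ(x−x̄ᵢ)² = 594.444
MSB = 3390.270/2 = 1695.1352; MSW = 594.444/25 = 23.7778
F = MSB/MSW = 71.2908
df = (2, 25)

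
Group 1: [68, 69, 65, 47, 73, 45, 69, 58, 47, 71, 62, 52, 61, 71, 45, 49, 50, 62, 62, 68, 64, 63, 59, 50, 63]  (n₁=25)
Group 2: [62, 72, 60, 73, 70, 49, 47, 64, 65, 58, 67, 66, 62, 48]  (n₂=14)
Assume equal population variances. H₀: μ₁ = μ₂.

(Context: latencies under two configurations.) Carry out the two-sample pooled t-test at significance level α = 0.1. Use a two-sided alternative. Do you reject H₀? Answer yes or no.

x̄₁=59.720, s₁=9.012, n₁=25
x̄₂=61.643, s₂=8.536, n₂=14
s_p² = [24·9.012² + 13·8.536²]/37 = 78.2771
SE = √(s_p²·(1/25+1/14)) = 2.9534
t = (59.720−61.643)/2.9534 = -0.6511
df = 37
p-value (two-sided) = 0.51902
At α=0.1: p ≥ α → fail to reject H₀

reject H₀: no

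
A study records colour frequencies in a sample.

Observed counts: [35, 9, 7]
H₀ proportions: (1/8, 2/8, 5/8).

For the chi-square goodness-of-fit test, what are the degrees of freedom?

degrees of freedom = 2

df = k − 1 = 3 − 1 = 2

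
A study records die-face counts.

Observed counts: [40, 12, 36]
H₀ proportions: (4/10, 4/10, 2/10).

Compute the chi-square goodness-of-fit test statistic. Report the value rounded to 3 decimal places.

n = 88; E_i = n·p_i = [35.20, 35.20, 17.60]
χ² = (40−35.20)²/35.20 + (12−35.20)²/35.20 + (36−17.60)²/17.60 = 35.1818
df = 2

test statistic = 35.182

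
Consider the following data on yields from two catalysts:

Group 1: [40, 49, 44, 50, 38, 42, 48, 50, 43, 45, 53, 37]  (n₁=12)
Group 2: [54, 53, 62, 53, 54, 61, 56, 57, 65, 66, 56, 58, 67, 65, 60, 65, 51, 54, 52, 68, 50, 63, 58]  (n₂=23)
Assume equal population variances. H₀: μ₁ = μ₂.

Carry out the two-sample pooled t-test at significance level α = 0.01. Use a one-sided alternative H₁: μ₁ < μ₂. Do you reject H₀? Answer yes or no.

x̄₁=44.917, s₁=5.143, n₁=12
x̄₂=58.609, s₂=5.614, n₂=23
s_p² = [11·5.143² + 22·5.614²]/33 = 29.8301
SE = √(s_p²·(1/12+1/23)) = 1.9449
t = (44.917−58.609)/1.9449 = -7.0398
df = 33
p-value (one-sided, H₁ less) = 0.00000
At α=0.01: p < α → reject H₀

reject H₀: yes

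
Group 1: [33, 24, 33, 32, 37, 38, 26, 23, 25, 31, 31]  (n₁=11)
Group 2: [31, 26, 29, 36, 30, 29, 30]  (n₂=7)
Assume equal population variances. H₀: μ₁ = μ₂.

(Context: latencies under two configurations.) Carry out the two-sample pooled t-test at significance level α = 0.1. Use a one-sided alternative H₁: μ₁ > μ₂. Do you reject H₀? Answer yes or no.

reject H₀: no

x̄₁=30.273, s₁=5.120, n₁=11
x̄₂=30.143, s₂=3.024, n₂=7
s_p² = [10·5.120² + 6·3.024²]/16 = 19.8149
SE = √(s_p²·(1/11+1/7)) = 2.1522
t = (30.273−30.143)/2.1522 = 0.0603
df = 16
p-value (one-sided, H₁ greater) = 0.47632
At α=0.1: p ≥ α → fail to reject H₀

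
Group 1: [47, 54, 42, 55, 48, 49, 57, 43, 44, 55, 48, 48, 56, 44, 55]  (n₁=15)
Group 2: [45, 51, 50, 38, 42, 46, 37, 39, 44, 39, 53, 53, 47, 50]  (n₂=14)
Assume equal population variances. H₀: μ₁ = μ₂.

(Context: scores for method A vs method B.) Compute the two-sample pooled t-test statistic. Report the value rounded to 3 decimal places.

test statistic = 2.174

x̄₁=49.667, s₁=5.219, n₁=15
x̄₂=45.286, s₂=5.635, n₂=14
s_p² = [14·5.219² + 13·5.635²]/27 = 29.4145
SE = √(s_p²·(1/15+1/14)) = 2.0154
t = (49.667−45.286)/2.0154 = 2.1737
df = 27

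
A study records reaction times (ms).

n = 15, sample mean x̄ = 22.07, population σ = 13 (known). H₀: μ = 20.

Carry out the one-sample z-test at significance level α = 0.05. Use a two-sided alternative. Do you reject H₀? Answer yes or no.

SE = σ/√n = 13/√15 = 3.3566
z = (x̄−μ₀)/SE = (22.07−20)/3.3566 = 0.6167
p-value (two-sided) = 0.53743
At α=0.05: p ≥ α → fail to reject H₀

reject H₀: no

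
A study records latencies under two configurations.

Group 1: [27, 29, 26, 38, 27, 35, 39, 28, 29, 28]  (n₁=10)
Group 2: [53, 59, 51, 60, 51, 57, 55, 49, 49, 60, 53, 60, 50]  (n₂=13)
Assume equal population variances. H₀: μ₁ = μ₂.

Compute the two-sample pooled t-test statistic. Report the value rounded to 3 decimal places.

x̄₁=30.600, s₁=4.835, n₁=10
x̄₂=54.385, s₂=4.350, n₂=13
s_p² = [9·4.835² + 12·4.350²]/21 = 20.8322
SE = √(s_p²·(1/10+1/13)) = 1.9198
t = (30.600−54.385)/1.9198 = -12.3890
df = 21

test statistic = -12.389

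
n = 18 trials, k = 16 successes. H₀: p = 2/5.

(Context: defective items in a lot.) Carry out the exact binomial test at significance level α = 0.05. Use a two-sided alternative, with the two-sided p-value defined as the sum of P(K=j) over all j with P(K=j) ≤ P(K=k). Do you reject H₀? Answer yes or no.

Exact binomial: n=18, k=16, p₀=2/5=0.4000
P(X=j) = C(n,j)·p₀^j·(1−p₀)^(n−j); p = Σ P(X=j) over j with P(X=j) ≤ P(X=16)
p-value (two-sided) = 0.00003
At α=0.05: p < α → reject H₀

reject H₀: yes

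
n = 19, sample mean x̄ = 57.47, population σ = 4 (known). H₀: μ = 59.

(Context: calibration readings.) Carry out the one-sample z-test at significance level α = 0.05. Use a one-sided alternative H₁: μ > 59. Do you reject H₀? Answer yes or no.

SE = σ/√n = 4/√19 = 0.9177
z = (x̄−μ₀)/SE = (57.47−59)/0.9177 = -1.6673
p-value (one-sided, H₁ greater) = 0.95227
At α=0.05: p ≥ α → fail to reject H₀

reject H₀: no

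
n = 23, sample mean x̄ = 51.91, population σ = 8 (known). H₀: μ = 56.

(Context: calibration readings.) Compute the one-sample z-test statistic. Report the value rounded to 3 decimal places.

test statistic = -2.452

SE = σ/√n = 8/√23 = 1.6681
z = (x̄−μ₀)/SE = (51.91−56)/1.6681 = -2.4519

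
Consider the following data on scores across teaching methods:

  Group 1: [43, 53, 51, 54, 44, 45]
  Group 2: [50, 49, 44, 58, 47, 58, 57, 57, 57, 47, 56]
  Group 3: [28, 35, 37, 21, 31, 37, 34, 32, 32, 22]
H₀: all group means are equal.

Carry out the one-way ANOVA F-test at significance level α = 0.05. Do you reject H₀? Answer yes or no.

Group means [48.33, 52.73, 30.90], grand mean 43.667
SSB = Σnᵢ(x̄ᵢ−x̄)² = 2663.585; SSW = ΣΣ(x−x̄ᵢ)² = 692.415
MSB = 2663.585/2 = 1331.7924; MSW = 692.415/24 = 28.8506
F = MSB/MSW = 46.1616
df = (2, 24)
p-value (upper-tail) = 0.00000
At α=0.05: p < α → reject H₀

reject H₀: yes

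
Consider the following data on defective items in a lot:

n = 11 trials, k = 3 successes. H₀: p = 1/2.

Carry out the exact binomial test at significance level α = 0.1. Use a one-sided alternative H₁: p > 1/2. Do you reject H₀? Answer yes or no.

reject H₀: no

Exact binomial: n=11, k=3, p₀=1/2=0.5000
P(X≥3) from Σ C(n,i)·p₀^i·(1−p₀)^(n−i)
p-value (one-sided, H₁ greater) = 0.96729
At α=0.1: p ≥ α → fail to reject H₀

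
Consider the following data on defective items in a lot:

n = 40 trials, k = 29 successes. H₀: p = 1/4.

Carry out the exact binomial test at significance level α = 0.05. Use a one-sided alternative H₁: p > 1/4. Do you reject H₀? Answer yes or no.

Exact binomial: n=40, k=29, p₀=1/4=0.2500
P(X≥29) from Σ C(n,i)·p₀^i·(1−p₀)^(n−i)
p-value (one-sided, H₁ greater) = 0.00000
At α=0.05: p < α → reject H₀

reject H₀: yes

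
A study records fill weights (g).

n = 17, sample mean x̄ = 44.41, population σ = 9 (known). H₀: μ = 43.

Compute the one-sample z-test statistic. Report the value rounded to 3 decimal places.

test statistic = 0.646

SE = σ/√n = 9/√17 = 2.1828
z = (x̄−μ₀)/SE = (44.41−43)/2.1828 = 0.6460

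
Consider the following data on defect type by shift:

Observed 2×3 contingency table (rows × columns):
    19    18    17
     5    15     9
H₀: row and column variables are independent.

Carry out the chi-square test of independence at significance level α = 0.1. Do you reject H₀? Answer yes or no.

Row totals [54, 29], col totals [24, 33, 26], n=83
χ² = (19−15.61)²/15.61 + (18−21.47)²/21.47 + (17−16.92)²/16.92 + (5−8.39)²/8.39 + (15−11.53)²/11.53 + (9−9.08)²/9.08 = 3.7071
df = 2
p-value (upper-tail) = 0.15668
At α=0.1: p ≥ α → fail to reject H₀

reject H₀: no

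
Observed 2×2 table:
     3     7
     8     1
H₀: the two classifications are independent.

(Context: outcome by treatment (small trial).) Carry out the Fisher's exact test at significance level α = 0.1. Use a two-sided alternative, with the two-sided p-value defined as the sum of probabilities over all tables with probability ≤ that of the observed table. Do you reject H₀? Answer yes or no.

Margins: r₁=10, r₂=9, c₁=11, c₂=8, n=19
p_obs = C(10,3)·C(9,8)/C(19,11); sum pmf over tables with pmf ≤ p_obs
p-value (two-sided) = 0.01977
At α=0.1: p < α → reject H₀

reject H₀: yes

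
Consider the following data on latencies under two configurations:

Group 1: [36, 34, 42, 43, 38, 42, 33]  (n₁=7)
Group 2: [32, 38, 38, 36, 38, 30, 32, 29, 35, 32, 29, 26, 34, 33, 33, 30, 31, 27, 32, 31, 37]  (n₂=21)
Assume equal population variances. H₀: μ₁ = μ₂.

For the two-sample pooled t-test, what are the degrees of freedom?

df = n₁ + n₂ − 2 = 7 + 21 − 2 = 26

degrees of freedom = 26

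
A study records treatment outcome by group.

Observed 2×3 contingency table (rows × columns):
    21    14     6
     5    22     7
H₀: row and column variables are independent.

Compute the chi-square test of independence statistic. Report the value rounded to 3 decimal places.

test statistic = 11.145

Row totals [41, 34], col totals [26, 36, 13], n=75
χ² = (21−14.21)²/14.21 + (14−19.68)²/19.68 + (6−7.11)²/7.11 + (5−11.79)²/11.79 + (22−16.32)²/16.32 + (7−5.89)²/5.89 = 11.1446
df = 2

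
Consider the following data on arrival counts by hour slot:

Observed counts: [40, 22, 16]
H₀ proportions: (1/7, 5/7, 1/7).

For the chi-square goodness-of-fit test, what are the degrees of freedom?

degrees of freedom = 2

df = k − 1 = 3 − 1 = 2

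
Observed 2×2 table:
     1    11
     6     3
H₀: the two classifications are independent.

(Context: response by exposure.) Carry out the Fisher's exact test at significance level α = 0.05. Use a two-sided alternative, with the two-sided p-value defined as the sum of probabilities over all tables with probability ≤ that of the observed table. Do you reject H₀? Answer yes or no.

reject H₀: yes

Margins: r₁=12, r₂=9, c₁=7, c₂=14, n=21
p_obs = C(12,1)·C(9,6)/C(21,7); sum pmf over tables with pmf ≤ p_obs
p-value (two-sided) = 0.01579
At α=0.05: p < α → reject H₀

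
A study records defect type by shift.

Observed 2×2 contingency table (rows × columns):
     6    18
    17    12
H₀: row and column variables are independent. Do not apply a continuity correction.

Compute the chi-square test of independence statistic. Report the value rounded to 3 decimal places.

Row totals [24, 29], col totals [23, 30], n=53
χ² = (6−10.42)²/10.42 + (18−13.58)²/13.58 + (17−12.58)²/12.58 + (12−16.42)²/16.42 = 6.0430
df = 1

test statistic = 6.043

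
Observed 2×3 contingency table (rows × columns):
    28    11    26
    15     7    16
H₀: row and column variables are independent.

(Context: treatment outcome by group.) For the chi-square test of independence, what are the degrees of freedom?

df = (r−1)(c−1) = (2−1)·(3−1) = 2

degrees of freedom = 2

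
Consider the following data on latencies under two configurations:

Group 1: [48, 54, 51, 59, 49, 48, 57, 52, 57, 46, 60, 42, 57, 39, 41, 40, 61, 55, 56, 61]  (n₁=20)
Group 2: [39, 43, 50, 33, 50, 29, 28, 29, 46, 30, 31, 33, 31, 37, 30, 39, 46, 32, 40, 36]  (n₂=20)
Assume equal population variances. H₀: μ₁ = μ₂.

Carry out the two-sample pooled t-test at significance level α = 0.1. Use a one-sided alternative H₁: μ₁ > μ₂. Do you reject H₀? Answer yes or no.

x̄₁=51.650, s₁=7.213, n₁=20
x̄₂=36.600, s₂=7.207, n₂=20
s_p² = [19·7.213² + 19·7.207²]/38 = 51.9829
SE = √(s_p²·(1/20+1/20)) = 2.2800
t = (51.650−36.600)/2.2800 = 6.6009
df = 38
p-value (one-sided, H₁ greater) = 0.00000
At α=0.1: p < α → reject H₀

reject H₀: yes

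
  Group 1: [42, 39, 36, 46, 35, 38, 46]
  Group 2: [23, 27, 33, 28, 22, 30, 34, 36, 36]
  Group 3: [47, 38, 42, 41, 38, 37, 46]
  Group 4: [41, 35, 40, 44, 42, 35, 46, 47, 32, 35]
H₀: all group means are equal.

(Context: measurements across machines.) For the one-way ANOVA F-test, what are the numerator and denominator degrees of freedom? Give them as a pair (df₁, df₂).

k = 4 groups, N = 33 total
df = (k−1, N−k) = (4−1, 33−4) = (3, 29)

degrees of freedom = [3, 29]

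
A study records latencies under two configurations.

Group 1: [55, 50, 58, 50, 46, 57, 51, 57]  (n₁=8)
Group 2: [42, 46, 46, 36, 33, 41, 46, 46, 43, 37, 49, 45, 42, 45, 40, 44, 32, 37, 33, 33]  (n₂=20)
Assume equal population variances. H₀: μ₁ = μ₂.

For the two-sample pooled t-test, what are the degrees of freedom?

degrees of freedom = 26

df = n₁ + n₂ − 2 = 8 + 20 − 2 = 26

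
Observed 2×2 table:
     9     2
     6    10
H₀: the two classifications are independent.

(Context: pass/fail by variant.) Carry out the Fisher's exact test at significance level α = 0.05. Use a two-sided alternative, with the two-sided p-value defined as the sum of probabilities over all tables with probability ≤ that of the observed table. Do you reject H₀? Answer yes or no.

reject H₀: yes

Margins: r₁=11, r₂=16, c₁=15, c₂=12, n=27
p_obs = C(11,9)·C(16,6)/C(27,15); sum pmf over tables with pmf ≤ p_obs
p-value (two-sided) = 0.04733
At α=0.05: p < α → reject H₀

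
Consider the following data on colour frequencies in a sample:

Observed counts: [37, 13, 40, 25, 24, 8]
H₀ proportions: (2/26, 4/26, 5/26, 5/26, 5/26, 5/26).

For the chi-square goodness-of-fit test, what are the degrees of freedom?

degrees of freedom = 5

df = k − 1 = 6 − 1 = 5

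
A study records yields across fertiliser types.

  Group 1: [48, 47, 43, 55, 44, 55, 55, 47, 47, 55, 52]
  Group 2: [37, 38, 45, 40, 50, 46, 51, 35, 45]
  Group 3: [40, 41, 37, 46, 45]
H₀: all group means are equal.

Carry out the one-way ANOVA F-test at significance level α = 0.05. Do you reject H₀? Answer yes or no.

Group means [49.82, 43.00, 41.80], grand mean 45.760
SSB = Σnᵢ(x̄ᵢ−x̄)² = 328.124; SSW = ΣΣ(x−x̄ᵢ)² = 538.436
MSB = 328.124/2 = 164.0618; MSW = 538.436/22 = 24.4744
F = MSB/MSW = 6.7034
df = (2, 22)
p-value (upper-tail) = 0.00533
At α=0.05: p < α → reject H₀

reject H₀: yes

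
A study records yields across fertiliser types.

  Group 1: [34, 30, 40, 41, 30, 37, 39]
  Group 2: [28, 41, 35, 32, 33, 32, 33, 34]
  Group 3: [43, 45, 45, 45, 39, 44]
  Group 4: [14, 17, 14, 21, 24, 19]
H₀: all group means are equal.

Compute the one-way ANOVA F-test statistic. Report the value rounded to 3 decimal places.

test statistic = 47.816

Group means [35.86, 33.50, 43.50, 18.17], grand mean 32.926
SSB = Σnᵢ(x̄ᵢ−x̄)² = 2040.661; SSW = ΣΣ(x−x̄ᵢ)² = 327.190
MSB = 2040.661/3 = 680.2205; MSW = 327.190/23 = 14.2257
F = MSB/MSW = 47.8164
df = (3, 23)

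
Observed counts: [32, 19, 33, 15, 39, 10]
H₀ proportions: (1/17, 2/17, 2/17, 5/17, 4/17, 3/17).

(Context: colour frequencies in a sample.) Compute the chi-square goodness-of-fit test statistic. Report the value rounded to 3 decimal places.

n = 148; E_i = n·p_i = [8.71, 17.41, 17.41, 43.53, 34.82, 26.12]
χ² = (32−8.71)²/8.71 + (19−17.41)²/17.41 + (33−17.41)²/17.41 + (15−43.53)²/43.53 + (39−34.82)²/34.82 + (10−26.12)²/26.12 = 105.5738
df = 5

test statistic = 105.574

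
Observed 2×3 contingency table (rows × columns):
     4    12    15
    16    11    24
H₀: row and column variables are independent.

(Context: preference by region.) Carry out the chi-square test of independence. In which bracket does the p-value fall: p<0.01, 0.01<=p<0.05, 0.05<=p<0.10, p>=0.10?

p-value bracket: 0.05<=p<0.10

Row totals [31, 51], col totals [20, 23, 39], n=82
χ² = (4−7.56)²/7.56 + (12−8.70)²/8.70 + (15−14.74)²/14.74 + (16−12.44)²/12.44 + (11−14.30)²/14.30 + (24−24.26)²/24.26 = 4.7233
df = 2
p-value (upper-tail) = 0.09426
→ bracket: 0.05<=p<0.10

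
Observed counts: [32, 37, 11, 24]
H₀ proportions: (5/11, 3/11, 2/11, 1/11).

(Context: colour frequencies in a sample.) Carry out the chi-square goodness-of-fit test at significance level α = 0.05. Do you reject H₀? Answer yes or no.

n = 104; E_i = n·p_i = [47.27, 28.36, 18.91, 9.45]
χ² = (32−47.27)²/47.27 + (37−28.36)²/28.36 + (11−18.91)²/18.91 + (24−9.45)²/9.45 = 33.2497
df = 3
p-value (upper-tail) = 0.00000
At α=0.05: p < α → reject H₀

reject H₀: yes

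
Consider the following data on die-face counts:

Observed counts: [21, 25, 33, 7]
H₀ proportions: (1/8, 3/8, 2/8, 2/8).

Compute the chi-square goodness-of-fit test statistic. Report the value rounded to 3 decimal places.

test statistic = 27.333

n = 86; E_i = n·p_i = [10.75, 32.25, 21.50, 21.50]
χ² = (21−10.75)²/10.75 + (25−32.25)²/32.25 + (33−21.50)²/21.50 + (7−21.50)²/21.50 = 27.3333
df = 3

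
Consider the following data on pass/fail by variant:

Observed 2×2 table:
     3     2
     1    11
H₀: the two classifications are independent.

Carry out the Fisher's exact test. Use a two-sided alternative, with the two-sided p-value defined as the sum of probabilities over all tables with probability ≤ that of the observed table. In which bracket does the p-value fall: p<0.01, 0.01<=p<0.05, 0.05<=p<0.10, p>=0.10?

Margins: r₁=5, r₂=12, c₁=4, c₂=13, n=17
p_obs = C(5,3)·C(12,1)/C(17,4); sum pmf over tables with pmf ≤ p_obs
p-value (two-sided) = 0.05252
→ bracket: 0.05<=p<0.10

p-value bracket: 0.05<=p<0.10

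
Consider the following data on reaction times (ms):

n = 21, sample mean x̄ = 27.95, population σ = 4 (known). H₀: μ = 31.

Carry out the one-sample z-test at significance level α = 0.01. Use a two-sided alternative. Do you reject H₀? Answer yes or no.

reject H₀: yes

SE = σ/√n = 4/√21 = 0.8729
z = (x̄−μ₀)/SE = (27.95−31)/0.8729 = -3.4942
p-value (two-sided) = 0.00048
At α=0.01: p < α → reject H₀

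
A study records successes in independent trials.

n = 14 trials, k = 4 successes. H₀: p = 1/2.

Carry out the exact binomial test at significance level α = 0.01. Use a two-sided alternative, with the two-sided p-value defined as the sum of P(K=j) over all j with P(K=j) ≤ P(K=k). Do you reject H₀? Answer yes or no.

reject H₀: no

Exact binomial: n=14, k=4, p₀=1/2=0.5000
P(X=j) = C(n,j)·p₀^j·(1−p₀)^(n−j); p = Σ P(X=j) over j with P(X=j) ≤ P(X=4)
p-value (two-sided) = 0.17957
At α=0.01: p ≥ α → fail to reject H₀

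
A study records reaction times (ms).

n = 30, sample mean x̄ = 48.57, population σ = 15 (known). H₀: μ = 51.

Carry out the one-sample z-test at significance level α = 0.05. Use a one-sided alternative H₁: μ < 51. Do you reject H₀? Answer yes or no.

reject H₀: no

SE = σ/√n = 15/√30 = 2.7386
z = (x̄−μ₀)/SE = (48.57−51)/2.7386 = -0.8873
p-value (one-sided, H₁ less) = 0.18746
At α=0.05: p ≥ α → fail to reject H₀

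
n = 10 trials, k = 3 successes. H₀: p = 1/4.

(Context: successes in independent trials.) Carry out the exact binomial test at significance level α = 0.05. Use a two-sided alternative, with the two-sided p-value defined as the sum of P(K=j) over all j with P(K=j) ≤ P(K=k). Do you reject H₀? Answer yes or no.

reject H₀: no

Exact binomial: n=10, k=3, p₀=1/4=0.2500
P(X=j) = C(n,j)·p₀^j·(1−p₀)^(n−j); p = Σ P(X=j) over j with P(X=j) ≤ P(X=3)
p-value (two-sided) = 0.71843
At α=0.05: p ≥ α → fail to reject H₀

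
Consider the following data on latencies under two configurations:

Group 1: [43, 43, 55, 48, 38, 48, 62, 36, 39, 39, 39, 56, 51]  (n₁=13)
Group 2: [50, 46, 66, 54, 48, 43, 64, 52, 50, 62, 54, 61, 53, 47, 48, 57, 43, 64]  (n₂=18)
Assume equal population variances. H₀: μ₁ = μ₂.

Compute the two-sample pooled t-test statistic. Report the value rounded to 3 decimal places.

x̄₁=45.923, s₁=8.159, n₁=13
x̄₂=53.444, s₂=7.374, n₂=18
s_p² = [12·8.159² + 17·7.374²]/29 = 59.4265
SE = √(s_p²·(1/13+1/18)) = 2.8058
t = (45.923−53.444)/2.8058 = -2.6806
df = 29

test statistic = -2.681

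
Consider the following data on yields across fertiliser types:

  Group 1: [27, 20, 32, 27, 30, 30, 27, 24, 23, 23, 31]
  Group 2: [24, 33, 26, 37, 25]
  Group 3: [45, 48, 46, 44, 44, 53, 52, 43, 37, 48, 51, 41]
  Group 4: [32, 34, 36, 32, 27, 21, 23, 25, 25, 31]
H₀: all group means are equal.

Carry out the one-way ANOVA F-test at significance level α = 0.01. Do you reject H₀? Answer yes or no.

Group means [26.73, 29.00, 46.00, 28.60], grand mean 33.605
SSB = Σnᵢ(x̄ᵢ−x̄)² = 2720.497; SSW = ΣΣ(x−x̄ᵢ)² = 750.582
MSB = 2720.497/3 = 906.8324; MSW = 750.582/34 = 22.0759
F = MSB/MSW = 41.0779
df = (3, 34)
p-value (upper-tail) = 0.00000
At α=0.01: p < α → reject H₀

reject H₀: yes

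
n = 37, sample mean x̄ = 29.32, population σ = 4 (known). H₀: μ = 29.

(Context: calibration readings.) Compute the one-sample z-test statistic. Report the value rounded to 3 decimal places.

test statistic = 0.487

SE = σ/√n = 4/√37 = 0.6576
z = (x̄−μ₀)/SE = (29.32−29)/0.6576 = 0.4866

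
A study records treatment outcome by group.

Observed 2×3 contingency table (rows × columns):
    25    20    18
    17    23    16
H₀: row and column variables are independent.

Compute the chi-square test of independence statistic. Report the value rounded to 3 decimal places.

Row totals [63, 56], col totals [42, 43, 34], n=119
χ² = (25−22.24)²/22.24 + (20−22.76)²/22.76 + (18−18.00)²/18.00 + (17−19.76)²/19.76 + (23−20.24)²/20.24 + (16−16.00)²/16.00 = 1.4440
df = 2

test statistic = 1.444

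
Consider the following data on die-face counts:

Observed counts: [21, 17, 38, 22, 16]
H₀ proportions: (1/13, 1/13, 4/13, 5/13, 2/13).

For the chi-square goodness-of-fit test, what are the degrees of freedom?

df = k − 1 = 5 − 1 = 4

degrees of freedom = 4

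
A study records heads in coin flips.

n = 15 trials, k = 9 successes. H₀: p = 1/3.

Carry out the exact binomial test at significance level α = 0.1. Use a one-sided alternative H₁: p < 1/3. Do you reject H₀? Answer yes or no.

reject H₀: no

Exact binomial: n=15, k=9, p₀=1/3=0.3333
P(X≤9) from Σ C(n,i)·p₀^i·(1−p₀)^(n−i)
p-value (one-sided, H₁ less) = 0.99150
At α=0.1: p ≥ α → fail to reject H₀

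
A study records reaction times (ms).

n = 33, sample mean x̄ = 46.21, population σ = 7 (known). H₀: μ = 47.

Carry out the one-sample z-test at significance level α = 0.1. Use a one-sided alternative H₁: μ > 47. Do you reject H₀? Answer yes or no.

reject H₀: no

SE = σ/√n = 7/√33 = 1.2185
z = (x̄−μ₀)/SE = (46.21−47)/1.2185 = -0.6483
p-value (one-sided, H₁ greater) = 0.74161
At α=0.1: p ≥ α → fail to reject H₀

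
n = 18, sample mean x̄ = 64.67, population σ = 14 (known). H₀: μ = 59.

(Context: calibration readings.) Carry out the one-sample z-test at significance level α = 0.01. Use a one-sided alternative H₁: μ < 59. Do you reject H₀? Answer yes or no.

SE = σ/√n = 14/√18 = 3.2998
z = (x̄−μ₀)/SE = (64.67−59)/3.2998 = 1.7183
p-value (one-sided, H₁ less) = 0.95713
At α=0.01: p ≥ α → fail to reject H₀

reject H₀: no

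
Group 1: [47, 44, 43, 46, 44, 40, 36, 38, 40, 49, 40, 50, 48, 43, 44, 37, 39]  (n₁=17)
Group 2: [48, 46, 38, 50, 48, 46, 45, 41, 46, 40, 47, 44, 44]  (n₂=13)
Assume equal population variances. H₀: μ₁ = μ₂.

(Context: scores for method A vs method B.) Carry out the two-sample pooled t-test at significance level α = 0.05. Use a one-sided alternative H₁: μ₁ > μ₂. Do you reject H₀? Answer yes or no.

x̄₁=42.824, s₁=4.261, n₁=17
x̄₂=44.846, s₂=3.436, n₂=13
s_p² = [16·4.261² + 12·3.436²]/28 = 15.4344
SE = √(s_p²·(1/17+1/13)) = 1.4475
t = (42.824−44.846)/1.4475 = -1.3974
df = 28
p-value (one-sided, H₁ greater) = 0.91336
At α=0.05: p ≥ α → fail to reject H₀

reject H₀: no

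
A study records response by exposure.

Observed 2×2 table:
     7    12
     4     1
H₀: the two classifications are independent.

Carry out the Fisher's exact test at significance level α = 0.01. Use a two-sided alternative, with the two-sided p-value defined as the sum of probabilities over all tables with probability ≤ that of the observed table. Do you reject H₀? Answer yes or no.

reject H₀: no

Margins: r₁=19, r₂=5, c₁=11, c₂=13, n=24
p_obs = C(19,7)·C(5,4)/C(24,11); sum pmf over tables with pmf ≤ p_obs
p-value (two-sided) = 0.14208
At α=0.01: p ≥ α → fail to reject H₀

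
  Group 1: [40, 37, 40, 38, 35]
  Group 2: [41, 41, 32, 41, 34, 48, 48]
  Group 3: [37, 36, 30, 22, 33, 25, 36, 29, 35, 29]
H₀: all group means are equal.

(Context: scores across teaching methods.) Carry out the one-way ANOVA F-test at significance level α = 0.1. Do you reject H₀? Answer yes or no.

reject H₀: yes

Group means [38.00, 40.71, 31.20], grand mean 35.773
SSB = Σnᵢ(x̄ᵢ−x̄)² = 404.835; SSW = ΣΣ(x−x̄ᵢ)² = 477.029
MSB = 404.835/2 = 202.4175; MSW = 477.029/19 = 25.1068
F = MSB/MSW = 8.0623
df = (2, 19)
p-value (upper-tail) = 0.00292
At α=0.1: p < α → reject H₀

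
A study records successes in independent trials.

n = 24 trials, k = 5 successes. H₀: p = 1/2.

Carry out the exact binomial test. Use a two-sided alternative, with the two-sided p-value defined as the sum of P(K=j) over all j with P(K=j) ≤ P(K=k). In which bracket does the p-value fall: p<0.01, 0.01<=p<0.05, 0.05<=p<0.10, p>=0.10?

Exact binomial: n=24, k=5, p₀=1/2=0.5000
P(X=j) = C(n,j)·p₀^j·(1−p₀)^(n−j); p = Σ P(X=j) over j with P(X=j) ≤ P(X=5)
p-value (two-sided) = 0.00661
→ bracket: p<0.01

p-value bracket: p<0.01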